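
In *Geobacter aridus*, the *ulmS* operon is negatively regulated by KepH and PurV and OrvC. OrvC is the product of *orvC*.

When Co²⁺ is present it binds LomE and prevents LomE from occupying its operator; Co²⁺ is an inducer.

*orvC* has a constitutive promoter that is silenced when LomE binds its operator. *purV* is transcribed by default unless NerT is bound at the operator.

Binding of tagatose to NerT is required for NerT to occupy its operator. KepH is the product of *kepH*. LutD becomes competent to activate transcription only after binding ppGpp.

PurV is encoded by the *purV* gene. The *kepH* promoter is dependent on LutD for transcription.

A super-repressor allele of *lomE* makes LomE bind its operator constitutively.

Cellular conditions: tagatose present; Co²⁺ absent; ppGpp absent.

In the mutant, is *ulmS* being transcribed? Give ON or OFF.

ON

ppGpp is absent, so LutD is inactive.
Required activator LutD is absent, so *kepH* is not transcribed.
So KepH is not produced.
Tagatose is present, so NerT is active.
With repressor NerT bound, *purV* is not transcribed.
So PurV is not produced.
LomE is constitutively active in this strain.
With repressor LomE bound, *orvC* is not transcribed.
So OrvC is not produced.
With no repressor bound, *ulmS* is transcribed.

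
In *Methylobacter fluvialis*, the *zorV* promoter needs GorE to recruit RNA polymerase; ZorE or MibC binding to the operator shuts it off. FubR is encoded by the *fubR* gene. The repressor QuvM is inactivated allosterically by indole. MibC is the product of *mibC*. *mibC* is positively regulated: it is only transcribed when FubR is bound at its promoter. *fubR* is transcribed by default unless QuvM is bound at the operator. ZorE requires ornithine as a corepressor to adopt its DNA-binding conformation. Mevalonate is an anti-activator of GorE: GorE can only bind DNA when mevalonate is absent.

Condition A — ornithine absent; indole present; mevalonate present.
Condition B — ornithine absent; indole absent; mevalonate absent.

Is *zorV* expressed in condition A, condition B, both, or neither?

B only

Condition A:
Ornithine is absent, so ZorE is inactive.
Indole is present, so QuvM is inactive.
With no repressor bound, *fubR* is transcribed.
So FubR is produced and active.
No repressor is bound and FubR is active, so *mibC* is transcribed.
So MibC is produced and active.
Mevalonate is present, so GorE is inactive.
With repressor MibC bound, *zorV* is not transcribed.
→ *zorV* is OFF in A.
Condition B:
Ornithine is absent, so ZorE is inactive.
Indole is absent, so QuvM is active.
With repressor QuvM bound, *fubR* is not transcribed.
So FubR is not produced.
Required activator FubR is absent, so *mibC* is not transcribed.
So MibC is not produced.
Mevalonate is absent, so GorE is active.
No repressor is bound and GorE is active, so *zorV* is transcribed.
→ *zorV* is ON in B.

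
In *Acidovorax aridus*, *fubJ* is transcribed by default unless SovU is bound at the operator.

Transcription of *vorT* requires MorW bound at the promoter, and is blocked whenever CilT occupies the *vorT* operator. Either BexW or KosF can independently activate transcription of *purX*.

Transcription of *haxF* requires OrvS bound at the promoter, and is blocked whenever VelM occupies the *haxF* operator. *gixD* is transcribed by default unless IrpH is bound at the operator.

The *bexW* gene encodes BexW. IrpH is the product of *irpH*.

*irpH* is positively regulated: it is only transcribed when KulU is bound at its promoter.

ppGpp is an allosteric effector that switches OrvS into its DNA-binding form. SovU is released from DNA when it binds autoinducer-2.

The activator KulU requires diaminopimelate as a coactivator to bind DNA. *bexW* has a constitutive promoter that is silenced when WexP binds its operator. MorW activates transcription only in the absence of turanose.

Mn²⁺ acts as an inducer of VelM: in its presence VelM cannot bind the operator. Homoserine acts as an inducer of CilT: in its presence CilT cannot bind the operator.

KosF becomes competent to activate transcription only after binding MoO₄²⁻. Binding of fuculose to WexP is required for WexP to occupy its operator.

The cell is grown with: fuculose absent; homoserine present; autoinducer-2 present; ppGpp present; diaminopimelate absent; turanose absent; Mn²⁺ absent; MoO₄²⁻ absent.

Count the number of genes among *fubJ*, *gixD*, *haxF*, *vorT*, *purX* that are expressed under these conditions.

Autoinducer-2 is present, so SovU is inactive.
With no repressor bound, *fubJ* is transcribed.
→ *fubJ* is ON.
Diaminopimelate is absent, so KulU is inactive.
Required activator KulU is absent, so *irpH* is not transcribed.
So IrpH is not produced.
With no repressor bound, *gixD* is transcribed.
→ *gixD* is ON.
Mn²⁺ is absent, so VelM is active.
ppGpp is present, so OrvS is active.
With repressor VelM bound, *haxF* is not transcribed.
→ *haxF* is OFF.
Homoserine is present, so CilT is inactive.
Turanose is absent, so MorW is active.
No repressor is bound and MorW is active, so *vorT* is transcribed.
→ *vorT* is ON.
Fuculose is absent, so WexP is inactive.
With no repressor bound, *bexW* is transcribed.
So BexW is produced and active.
MoO₄²⁻ is absent, so KosF is inactive.
Activator BexW is present, so *purX* is transcribed.
→ *purX* is ON.
4 of the 5 genes are transcribed.

4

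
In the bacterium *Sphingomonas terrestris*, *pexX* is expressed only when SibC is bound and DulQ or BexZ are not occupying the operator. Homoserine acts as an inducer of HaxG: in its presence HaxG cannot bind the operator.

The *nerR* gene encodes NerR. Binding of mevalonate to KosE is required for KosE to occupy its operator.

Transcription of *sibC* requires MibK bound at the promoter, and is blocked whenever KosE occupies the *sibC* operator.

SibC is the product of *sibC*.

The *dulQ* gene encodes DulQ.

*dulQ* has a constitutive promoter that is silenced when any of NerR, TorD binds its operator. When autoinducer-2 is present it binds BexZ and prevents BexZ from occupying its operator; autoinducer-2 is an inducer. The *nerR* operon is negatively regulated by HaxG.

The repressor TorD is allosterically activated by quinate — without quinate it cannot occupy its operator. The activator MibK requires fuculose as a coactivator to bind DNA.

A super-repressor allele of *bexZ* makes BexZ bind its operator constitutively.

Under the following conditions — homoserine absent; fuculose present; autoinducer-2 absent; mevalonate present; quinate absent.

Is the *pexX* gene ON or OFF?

Homoserine is absent, so HaxG is active.
With repressor HaxG bound, *nerR* is not transcribed.
So NerR is not produced.
Quinate is absent, so TorD is inactive.
With no repressor bound, *dulQ* is transcribed.
So DulQ is produced and active.
BexZ is constitutively active in this strain.
Fuculose is present, so MibK is active.
Mevalonate is present, so KosE is active.
With repressor KosE bound, *sibC* is not transcribed.
So SibC is not produced.
With repressor DulQ bound, *pexX* is not transcribed.

OFF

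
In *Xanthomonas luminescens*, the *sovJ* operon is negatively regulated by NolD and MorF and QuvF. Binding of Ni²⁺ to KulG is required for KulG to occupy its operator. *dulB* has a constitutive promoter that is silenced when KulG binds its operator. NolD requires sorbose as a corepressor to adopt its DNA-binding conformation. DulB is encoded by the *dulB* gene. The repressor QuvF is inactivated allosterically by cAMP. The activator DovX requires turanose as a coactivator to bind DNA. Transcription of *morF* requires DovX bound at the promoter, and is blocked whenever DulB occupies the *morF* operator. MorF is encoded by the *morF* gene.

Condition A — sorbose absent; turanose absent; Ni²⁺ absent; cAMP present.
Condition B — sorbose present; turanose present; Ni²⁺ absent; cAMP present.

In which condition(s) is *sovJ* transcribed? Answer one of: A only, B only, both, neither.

Condition A:
Sorbose is absent, so NolD is inactive.
Turanose is absent, so DovX is inactive.
Ni²⁺ is absent, so KulG is inactive.
With no repressor bound, *dulB* is transcribed.
So DulB is produced and active.
With repressor DulB bound, *morF* is not transcribed.
So MorF is not produced.
cAMP is present, so QuvF is inactive.
With no repressor bound, *sovJ* is transcribed.
→ *sovJ* is ON in A.
Condition B:
Sorbose is present, so NolD is active.
Turanose is present, so DovX is active.
Ni²⁺ is absent, so KulG is inactive.
With no repressor bound, *dulB* is transcribed.
So DulB is produced and active.
With repressor DulB bound, *morF* is not transcribed.
So MorF is not produced.
cAMP is present, so QuvF is inactive.
With repressor NolD bound, *sovJ* is not transcribed.
→ *sovJ* is OFF in B.

A only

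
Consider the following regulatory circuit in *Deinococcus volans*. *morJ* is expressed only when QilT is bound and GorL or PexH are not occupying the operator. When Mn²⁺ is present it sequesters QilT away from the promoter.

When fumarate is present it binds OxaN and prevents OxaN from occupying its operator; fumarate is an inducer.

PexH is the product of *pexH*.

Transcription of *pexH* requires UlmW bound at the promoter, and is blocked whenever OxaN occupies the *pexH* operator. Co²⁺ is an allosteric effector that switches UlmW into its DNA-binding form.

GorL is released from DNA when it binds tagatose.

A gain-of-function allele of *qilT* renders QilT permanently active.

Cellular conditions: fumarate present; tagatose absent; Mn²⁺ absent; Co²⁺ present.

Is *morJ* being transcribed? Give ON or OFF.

Tagatose is absent, so GorL is active.
QilT is constitutively active in this strain.
Co²⁺ is present, so UlmW is active.
Fumarate is present, so OxaN is inactive.
No repressor is bound and UlmW is active, so *pexH* is transcribed.
So PexH is produced and active.
With repressor GorL bound, *morJ* is not transcribed.

OFF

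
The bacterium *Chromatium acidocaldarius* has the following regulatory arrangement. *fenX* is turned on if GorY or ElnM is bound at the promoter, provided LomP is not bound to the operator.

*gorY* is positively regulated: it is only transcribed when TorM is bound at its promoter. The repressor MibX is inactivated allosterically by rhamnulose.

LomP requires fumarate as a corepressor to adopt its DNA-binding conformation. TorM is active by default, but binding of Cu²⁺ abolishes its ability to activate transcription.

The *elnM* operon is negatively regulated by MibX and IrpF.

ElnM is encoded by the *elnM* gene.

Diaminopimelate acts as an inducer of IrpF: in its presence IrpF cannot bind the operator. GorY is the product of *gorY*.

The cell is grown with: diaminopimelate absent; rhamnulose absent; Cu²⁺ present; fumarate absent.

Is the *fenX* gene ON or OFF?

Cu²⁺ is present, so TorM is inactive.
Required activator TorM is absent, so *gorY* is not transcribed.
So GorY is not produced.
Rhamnulose is absent, so MibX is active.
Diaminopimelate is absent, so IrpF is active.
With repressor MibX bound, *elnM* is not transcribed.
So ElnM is not produced.
Fumarate is absent, so LomP is inactive.
No activator is available at the *fenX* promoter, so *fenX* is not transcribed.

OFF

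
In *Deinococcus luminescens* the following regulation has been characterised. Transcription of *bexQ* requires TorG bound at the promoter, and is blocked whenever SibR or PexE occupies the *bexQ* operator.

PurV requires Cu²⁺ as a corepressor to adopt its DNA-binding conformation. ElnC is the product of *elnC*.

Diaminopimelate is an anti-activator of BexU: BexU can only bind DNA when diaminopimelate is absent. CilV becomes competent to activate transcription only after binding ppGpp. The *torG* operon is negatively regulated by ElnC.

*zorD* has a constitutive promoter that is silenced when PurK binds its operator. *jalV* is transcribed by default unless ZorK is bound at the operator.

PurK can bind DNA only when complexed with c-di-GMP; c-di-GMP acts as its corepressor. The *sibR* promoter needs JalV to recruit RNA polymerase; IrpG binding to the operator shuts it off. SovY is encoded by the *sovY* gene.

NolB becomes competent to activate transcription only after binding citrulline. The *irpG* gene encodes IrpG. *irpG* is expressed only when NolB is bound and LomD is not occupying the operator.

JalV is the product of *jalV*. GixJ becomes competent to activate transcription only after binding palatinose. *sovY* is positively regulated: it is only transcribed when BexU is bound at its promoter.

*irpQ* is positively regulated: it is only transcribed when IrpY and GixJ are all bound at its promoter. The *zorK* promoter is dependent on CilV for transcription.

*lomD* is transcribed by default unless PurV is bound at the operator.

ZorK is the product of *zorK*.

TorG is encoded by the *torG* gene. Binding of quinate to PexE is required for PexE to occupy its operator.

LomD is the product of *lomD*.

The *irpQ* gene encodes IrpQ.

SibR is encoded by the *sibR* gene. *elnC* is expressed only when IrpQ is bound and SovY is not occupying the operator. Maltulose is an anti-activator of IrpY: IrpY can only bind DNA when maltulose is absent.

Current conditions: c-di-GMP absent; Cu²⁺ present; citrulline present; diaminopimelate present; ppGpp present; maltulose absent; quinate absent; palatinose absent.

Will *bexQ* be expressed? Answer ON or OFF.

Maltulose is absent, so IrpY is active.
Palatinose is absent, so GixJ is inactive.
Required activator GixJ is absent, so *irpQ* is not transcribed.
So IrpQ is not produced.
Diaminopimelate is present, so BexU is inactive.
Required activator BexU is absent, so *sovY* is not transcribed.
So SovY is not produced.
Required activator IrpQ is absent, so *elnC* is not transcribed.
So ElnC is not produced.
With no repressor bound, *torG* is transcribed.
So TorG is produced and active.
Citrulline is present, so NolB is active.
Cu²⁺ is present, so PurV is active.
With repressor PurV bound, *lomD* is not transcribed.
So LomD is not produced.
No repressor is bound and NolB is active, so *irpG* is transcribed.
So IrpG is produced and active.
ppGpp is present, so CilV is active.
No repressor is bound and CilV is active, so *zorK* is transcribed.
So ZorK is produced and active.
With repressor ZorK bound, *jalV* is not transcribed.
So JalV is not produced.
With repressor IrpG bound, *sibR* is not transcribed.
So SibR is not produced.
Quinate is absent, so PexE is inactive.
No repressor is bound and TorG is active, so *bexQ* is transcribed.

ON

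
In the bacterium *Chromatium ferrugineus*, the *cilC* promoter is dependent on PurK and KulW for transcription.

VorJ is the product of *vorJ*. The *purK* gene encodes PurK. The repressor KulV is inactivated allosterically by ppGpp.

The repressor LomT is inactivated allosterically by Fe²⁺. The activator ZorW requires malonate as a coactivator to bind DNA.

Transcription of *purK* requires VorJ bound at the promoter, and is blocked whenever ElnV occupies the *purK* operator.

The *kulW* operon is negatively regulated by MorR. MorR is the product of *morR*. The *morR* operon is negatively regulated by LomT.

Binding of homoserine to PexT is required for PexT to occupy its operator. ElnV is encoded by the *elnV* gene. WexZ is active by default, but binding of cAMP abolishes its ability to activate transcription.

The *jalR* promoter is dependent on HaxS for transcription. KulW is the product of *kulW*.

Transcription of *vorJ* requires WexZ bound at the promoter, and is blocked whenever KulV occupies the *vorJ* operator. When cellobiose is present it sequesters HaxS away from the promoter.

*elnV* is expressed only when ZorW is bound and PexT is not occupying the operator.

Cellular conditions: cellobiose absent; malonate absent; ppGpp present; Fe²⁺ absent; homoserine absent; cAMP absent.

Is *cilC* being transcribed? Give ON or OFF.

ON

ppGpp is present, so KulV is inactive.
cAMP is absent, so WexZ is active.
No repressor is bound and WexZ is active, so *vorJ* is transcribed.
So VorJ is produced and active.
Homoserine is absent, so PexT is inactive.
Malonate is absent, so ZorW is inactive.
Required activator ZorW is absent, so *elnV* is not transcribed.
So ElnV is not produced.
No repressor is bound and VorJ is active, so *purK* is transcribed.
So PurK is produced and active.
Fe²⁺ is absent, so LomT is active.
With repressor LomT bound, *morR* is not transcribed.
So MorR is not produced.
With no repressor bound, *kulW* is transcribed.
So KulW is produced and active.
No repressor is bound and PurK and KulW are active, so *cilC* is transcribed.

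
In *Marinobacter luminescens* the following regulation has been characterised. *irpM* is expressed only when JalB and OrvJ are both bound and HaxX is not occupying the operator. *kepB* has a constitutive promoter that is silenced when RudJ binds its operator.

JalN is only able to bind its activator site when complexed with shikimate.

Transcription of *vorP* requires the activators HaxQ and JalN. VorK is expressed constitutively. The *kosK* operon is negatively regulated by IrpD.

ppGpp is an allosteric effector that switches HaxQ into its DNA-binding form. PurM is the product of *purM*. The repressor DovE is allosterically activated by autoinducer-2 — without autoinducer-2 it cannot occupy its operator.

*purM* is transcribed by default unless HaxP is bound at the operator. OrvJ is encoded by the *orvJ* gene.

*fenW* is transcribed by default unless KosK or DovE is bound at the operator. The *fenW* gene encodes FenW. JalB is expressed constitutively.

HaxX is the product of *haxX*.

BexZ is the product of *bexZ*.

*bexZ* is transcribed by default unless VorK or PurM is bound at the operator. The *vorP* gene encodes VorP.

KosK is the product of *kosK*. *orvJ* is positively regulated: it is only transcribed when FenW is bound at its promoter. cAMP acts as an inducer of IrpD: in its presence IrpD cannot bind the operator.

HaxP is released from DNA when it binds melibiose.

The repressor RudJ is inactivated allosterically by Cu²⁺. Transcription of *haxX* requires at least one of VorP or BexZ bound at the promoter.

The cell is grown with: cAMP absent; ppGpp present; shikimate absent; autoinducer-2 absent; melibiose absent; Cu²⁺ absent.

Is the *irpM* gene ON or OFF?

ON

JalB is produced constitutively and is active.
cAMP is absent, so IrpD is active.
With repressor IrpD bound, *kosK* is not transcribed.
So KosK is not produced.
Autoinducer-2 is absent, so DovE is inactive.
With no repressor bound, *fenW* is transcribed.
So FenW is produced and active.
No repressor is bound and FenW is active, so *orvJ* is transcribed.
So OrvJ is produced and active.
ppGpp is present, so HaxQ is active.
Shikimate is absent, so JalN is inactive.
Required activator JalN is absent, so *vorP* is not transcribed.
So VorP is not produced.
VorK is produced constitutively and is active.
Melibiose is absent, so HaxP is active.
With repressor HaxP bound, *purM* is not transcribed.
So PurM is not produced.
With repressor VorK bound, *bexZ* is not transcribed.
So BexZ is not produced.
No activator is available at the *haxX* promoter, so *haxX* is not transcribed.
So HaxX is not produced.
No repressor is bound and JalB and OrvJ are active, so *irpM* is transcribed.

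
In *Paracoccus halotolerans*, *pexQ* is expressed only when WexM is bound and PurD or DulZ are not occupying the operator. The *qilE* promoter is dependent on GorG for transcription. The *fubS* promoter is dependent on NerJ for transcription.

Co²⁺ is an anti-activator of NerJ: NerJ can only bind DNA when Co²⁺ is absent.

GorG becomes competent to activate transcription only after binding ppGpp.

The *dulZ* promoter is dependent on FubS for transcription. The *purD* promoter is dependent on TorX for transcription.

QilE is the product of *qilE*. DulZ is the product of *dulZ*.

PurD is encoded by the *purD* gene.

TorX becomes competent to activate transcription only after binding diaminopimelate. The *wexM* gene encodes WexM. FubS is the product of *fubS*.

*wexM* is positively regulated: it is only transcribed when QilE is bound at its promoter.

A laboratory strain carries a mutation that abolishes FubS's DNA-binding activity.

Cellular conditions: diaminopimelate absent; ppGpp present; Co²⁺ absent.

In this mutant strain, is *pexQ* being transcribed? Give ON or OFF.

Diaminopimelate is absent, so TorX is inactive.
Required activator TorX is absent, so *purD* is not transcribed.
So PurD is not produced.
ppGpp is present, so GorG is active.
No repressor is bound and GorG is active, so *qilE* is transcribed.
So QilE is produced and active.
No repressor is bound and QilE is active, so *wexM* is transcribed.
So WexM is produced and active.
FubS is non-functional in this strain, so it has no effect.
Required activator FubS is absent, so *dulZ* is not transcribed.
So DulZ is not produced.
No repressor is bound and WexM is active, so *pexQ* is transcribed.

ON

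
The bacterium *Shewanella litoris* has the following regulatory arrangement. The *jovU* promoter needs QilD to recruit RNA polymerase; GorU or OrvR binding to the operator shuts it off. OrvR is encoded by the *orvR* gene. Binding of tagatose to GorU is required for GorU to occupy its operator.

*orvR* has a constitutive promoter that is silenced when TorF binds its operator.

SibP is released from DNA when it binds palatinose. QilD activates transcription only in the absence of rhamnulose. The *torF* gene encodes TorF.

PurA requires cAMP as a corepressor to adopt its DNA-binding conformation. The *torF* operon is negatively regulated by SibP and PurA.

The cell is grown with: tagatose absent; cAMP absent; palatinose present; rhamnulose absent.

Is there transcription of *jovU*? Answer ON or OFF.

Tagatose is absent, so GorU is inactive.
Palatinose is present, so SibP is inactive.
cAMP is absent, so PurA is inactive.
With no repressor bound, *torF* is transcribed.
So TorF is produced and active.
With repressor TorF bound, *orvR* is not transcribed.
So OrvR is not produced.
Rhamnulose is absent, so QilD is active.
No repressor is bound and QilD is active, so *jovU* is transcribed.

ON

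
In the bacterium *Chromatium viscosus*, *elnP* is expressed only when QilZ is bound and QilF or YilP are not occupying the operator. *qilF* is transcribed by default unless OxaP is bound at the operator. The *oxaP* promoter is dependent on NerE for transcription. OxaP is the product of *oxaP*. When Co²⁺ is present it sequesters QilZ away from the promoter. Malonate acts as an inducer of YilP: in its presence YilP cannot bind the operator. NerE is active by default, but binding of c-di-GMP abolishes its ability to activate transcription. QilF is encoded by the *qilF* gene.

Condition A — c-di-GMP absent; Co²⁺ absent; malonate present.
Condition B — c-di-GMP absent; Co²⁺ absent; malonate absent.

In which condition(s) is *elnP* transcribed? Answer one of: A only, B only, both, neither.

Condition A:
c-di-GMP is absent, so NerE is active.
No repressor is bound and NerE is active, so *oxaP* is transcribed.
So OxaP is produced and active.
With repressor OxaP bound, *qilF* is not transcribed.
So QilF is not produced.
Co²⁺ is absent, so QilZ is active.
Malonate is present, so YilP is inactive.
No repressor is bound and QilZ is active, so *elnP* is transcribed.
→ *elnP* is ON in A.
Condition B:
c-di-GMP is absent, so NerE is active.
No repressor is bound and NerE is active, so *oxaP* is transcribed.
So OxaP is produced and active.
With repressor OxaP bound, *qilF* is not transcribed.
So QilF is not produced.
Co²⁺ is absent, so QilZ is active.
Malonate is absent, so YilP is active.
With repressor YilP bound, *elnP* is not transcribed.
→ *elnP* is OFF in B.

A only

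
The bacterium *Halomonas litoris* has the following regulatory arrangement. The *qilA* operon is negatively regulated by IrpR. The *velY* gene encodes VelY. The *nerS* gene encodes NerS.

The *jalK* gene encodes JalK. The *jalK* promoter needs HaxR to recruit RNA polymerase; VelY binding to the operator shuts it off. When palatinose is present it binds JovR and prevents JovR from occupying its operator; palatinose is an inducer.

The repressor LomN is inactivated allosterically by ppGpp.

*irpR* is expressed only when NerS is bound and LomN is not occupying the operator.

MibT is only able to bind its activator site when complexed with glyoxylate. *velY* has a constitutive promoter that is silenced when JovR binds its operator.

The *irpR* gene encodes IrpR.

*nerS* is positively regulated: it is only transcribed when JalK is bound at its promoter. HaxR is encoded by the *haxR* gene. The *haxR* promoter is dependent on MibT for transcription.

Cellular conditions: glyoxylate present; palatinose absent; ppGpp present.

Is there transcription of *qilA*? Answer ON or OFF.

OFF

Glyoxylate is present, so MibT is active.
No repressor is bound and MibT is active, so *haxR* is transcribed.
So HaxR is produced and active.
Palatinose is absent, so JovR is active.
With repressor JovR bound, *velY* is not transcribed.
So VelY is not produced.
No repressor is bound and HaxR is active, so *jalK* is transcribed.
So JalK is produced and active.
No repressor is bound and JalK is active, so *nerS* is transcribed.
So NerS is produced and active.
ppGpp is present, so LomN is inactive.
No repressor is bound and NerS is active, so *irpR* is transcribed.
So IrpR is produced and active.
With repressor IrpR bound, *qilA* is not transcribed.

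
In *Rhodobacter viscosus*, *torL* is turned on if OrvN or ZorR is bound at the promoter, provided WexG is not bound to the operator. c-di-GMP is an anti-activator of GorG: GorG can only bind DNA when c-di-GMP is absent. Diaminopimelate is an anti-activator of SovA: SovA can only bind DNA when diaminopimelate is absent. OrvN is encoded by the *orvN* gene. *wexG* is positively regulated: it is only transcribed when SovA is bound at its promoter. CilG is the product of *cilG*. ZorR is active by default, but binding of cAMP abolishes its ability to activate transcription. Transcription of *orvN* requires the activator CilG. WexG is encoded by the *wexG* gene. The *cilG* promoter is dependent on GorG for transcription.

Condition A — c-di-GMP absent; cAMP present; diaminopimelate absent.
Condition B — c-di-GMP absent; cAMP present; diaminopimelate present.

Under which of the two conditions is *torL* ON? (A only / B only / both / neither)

Condition A:
c-di-GMP is absent, so GorG is active.
No repressor is bound and GorG is active, so *cilG* is transcribed.
So CilG is produced and active.
No repressor is bound and CilG is active, so *orvN* is transcribed.
So OrvN is produced and active.
cAMP is present, so ZorR is inactive.
Diaminopimelate is absent, so SovA is active.
No repressor is bound and SovA is active, so *wexG* is transcribed.
So WexG is produced and active.
With repressor WexG bound, *torL* is not transcribed.
→ *torL* is OFF in A.
Condition B:
c-di-GMP is absent, so GorG is active.
No repressor is bound and GorG is active, so *cilG* is transcribed.
So CilG is produced and active.
No repressor is bound and CilG is active, so *orvN* is transcribed.
So OrvN is produced and active.
cAMP is present, so ZorR is inactive.
Diaminopimelate is present, so SovA is inactive.
Required activator SovA is absent, so *wexG* is not transcribed.
So WexG is not produced.
Activator OrvN is present, so *torL* is transcribed.
→ *torL* is ON in B.

B only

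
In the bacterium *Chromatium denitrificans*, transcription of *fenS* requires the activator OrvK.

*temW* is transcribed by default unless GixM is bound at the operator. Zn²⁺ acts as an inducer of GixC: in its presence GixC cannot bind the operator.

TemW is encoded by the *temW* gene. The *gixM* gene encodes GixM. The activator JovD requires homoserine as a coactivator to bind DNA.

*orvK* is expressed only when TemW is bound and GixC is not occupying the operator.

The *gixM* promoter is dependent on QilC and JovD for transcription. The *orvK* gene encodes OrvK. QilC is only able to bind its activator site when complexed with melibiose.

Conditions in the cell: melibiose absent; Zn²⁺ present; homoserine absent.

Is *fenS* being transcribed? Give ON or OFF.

ON

Melibiose is absent, so QilC is inactive.
Homoserine is absent, so JovD is inactive.
Required activator QilC is absent, so *gixM* is not transcribed.
So GixM is not produced.
With no repressor bound, *temW* is transcribed.
So TemW is produced and active.
Zn²⁺ is present, so GixC is inactive.
No repressor is bound and TemW is active, so *orvK* is transcribed.
So OrvK is produced and active.
No repressor is bound and OrvK is active, so *fenS* is transcribed.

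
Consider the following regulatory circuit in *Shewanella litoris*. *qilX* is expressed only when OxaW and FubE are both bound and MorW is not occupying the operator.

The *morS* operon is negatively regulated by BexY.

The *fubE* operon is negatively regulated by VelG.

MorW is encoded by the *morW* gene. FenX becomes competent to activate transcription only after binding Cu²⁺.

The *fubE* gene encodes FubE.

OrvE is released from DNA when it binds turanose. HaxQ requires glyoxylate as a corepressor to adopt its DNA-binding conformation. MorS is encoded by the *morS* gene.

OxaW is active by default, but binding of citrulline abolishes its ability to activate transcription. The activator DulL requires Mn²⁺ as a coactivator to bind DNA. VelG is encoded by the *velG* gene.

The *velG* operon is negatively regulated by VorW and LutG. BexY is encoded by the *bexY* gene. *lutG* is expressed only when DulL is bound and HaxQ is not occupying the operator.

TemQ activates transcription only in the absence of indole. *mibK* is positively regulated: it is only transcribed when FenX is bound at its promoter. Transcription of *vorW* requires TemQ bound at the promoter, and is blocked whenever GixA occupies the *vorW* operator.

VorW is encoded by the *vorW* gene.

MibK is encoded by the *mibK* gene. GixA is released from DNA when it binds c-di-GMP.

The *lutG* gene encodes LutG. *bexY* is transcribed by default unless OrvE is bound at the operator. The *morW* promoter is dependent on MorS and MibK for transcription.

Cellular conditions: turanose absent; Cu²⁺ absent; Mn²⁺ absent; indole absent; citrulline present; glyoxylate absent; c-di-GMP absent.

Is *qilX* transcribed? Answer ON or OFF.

OFF

Turanose is absent, so OrvE is active.
With repressor OrvE bound, *bexY* is not transcribed.
So BexY is not produced.
With no repressor bound, *morS* is transcribed.
So MorS is produced and active.
Cu²⁺ is absent, so FenX is inactive.
Required activator FenX is absent, so *mibK* is not transcribed.
So MibK is not produced.
Required activator MibK is absent, so *morW* is not transcribed.
So MorW is not produced.
Citrulline is present, so OxaW is inactive.
c-di-GMP is absent, so GixA is active.
Indole is absent, so TemQ is active.
With repressor GixA bound, *vorW* is not transcribed.
So VorW is not produced.
Glyoxylate is absent, so HaxQ is inactive.
Mn²⁺ is absent, so DulL is inactive.
Required activator DulL is absent, so *lutG* is not transcribed.
So LutG is not produced.
With no repressor bound, *velG* is transcribed.
So VelG is produced and active.
With repressor VelG bound, *fubE* is not transcribed.
So FubE is not produced.
Required activator OxaW is absent, so *qilX* is not transcribed.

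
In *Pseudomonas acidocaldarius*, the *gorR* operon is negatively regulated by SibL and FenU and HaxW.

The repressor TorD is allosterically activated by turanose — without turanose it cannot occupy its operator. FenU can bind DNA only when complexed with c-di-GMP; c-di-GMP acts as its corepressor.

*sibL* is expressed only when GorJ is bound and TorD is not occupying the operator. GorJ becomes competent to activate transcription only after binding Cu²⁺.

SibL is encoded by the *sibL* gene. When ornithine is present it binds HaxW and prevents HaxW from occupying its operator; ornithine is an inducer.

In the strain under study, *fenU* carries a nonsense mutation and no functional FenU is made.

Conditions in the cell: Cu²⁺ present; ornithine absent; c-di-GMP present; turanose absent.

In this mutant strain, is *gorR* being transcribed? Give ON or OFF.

Turanose is absent, so TorD is inactive.
Cu²⁺ is present, so GorJ is active.
No repressor is bound and GorJ is active, so *sibL* is transcribed.
So SibL is produced and active.
FenU is non-functional in this strain, so it has no effect.
Ornithine is absent, so HaxW is active.
With repressor SibL bound, *gorR* is not transcribed.

OFF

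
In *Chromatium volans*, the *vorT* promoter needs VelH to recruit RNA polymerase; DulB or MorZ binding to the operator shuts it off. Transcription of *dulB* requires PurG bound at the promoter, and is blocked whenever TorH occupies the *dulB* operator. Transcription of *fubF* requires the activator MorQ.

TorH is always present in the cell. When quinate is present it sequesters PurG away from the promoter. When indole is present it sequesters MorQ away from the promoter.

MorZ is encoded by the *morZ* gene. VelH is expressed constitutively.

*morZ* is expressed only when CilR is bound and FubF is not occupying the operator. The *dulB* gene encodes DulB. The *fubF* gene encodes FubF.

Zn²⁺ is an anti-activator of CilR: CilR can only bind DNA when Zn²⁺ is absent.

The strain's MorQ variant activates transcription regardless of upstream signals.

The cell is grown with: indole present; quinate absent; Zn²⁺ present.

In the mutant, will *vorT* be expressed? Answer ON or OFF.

ON

VelH is produced constitutively and is active.
Quinate is absent, so PurG is active.
TorH is produced constitutively and is active.
With repressor TorH bound, *dulB* is not transcribed.
So DulB is not produced.
Zn²⁺ is present, so CilR is inactive.
MorQ is constitutively active in this strain.
No repressor is bound and MorQ is active, so *fubF* is transcribed.
So FubF is produced and active.
With repressor FubF bound, *morZ* is not transcribed.
So MorZ is not produced.
No repressor is bound and VelH is active, so *vorT* is transcribed.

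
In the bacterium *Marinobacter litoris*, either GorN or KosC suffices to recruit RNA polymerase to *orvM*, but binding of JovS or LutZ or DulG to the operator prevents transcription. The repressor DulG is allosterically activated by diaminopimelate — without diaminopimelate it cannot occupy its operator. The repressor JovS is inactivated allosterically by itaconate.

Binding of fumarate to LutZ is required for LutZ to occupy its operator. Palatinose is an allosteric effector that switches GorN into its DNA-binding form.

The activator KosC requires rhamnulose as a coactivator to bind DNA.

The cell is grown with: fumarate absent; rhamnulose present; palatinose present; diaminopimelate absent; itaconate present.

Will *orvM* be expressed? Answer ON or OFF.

ON

Itaconate is present, so JovS is inactive.
Fumarate is absent, so LutZ is inactive.
Palatinose is present, so GorN is active.
Diaminopimelate is absent, so DulG is inactive.
Rhamnulose is present, so KosC is active.
Activator GorN is present, so *orvM* is transcribed.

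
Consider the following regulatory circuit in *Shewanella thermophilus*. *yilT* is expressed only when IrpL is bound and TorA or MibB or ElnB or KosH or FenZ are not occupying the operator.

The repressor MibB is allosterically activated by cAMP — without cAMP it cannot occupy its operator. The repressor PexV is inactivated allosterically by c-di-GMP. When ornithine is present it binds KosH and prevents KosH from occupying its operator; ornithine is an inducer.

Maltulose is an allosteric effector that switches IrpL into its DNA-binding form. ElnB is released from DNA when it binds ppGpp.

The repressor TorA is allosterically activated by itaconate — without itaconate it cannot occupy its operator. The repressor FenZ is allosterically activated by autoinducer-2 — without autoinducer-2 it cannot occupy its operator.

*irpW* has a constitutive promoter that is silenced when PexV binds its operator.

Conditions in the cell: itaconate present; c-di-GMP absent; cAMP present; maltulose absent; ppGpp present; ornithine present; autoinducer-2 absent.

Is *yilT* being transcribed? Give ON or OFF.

Itaconate is present, so TorA is active.
cAMP is present, so MibB is active.
ppGpp is present, so ElnB is inactive.
Ornithine is present, so KosH is inactive.
Autoinducer-2 is absent, so FenZ is inactive.
Maltulose is absent, so IrpL is inactive.
With repressor TorA bound, *yilT* is not transcribed.

OFF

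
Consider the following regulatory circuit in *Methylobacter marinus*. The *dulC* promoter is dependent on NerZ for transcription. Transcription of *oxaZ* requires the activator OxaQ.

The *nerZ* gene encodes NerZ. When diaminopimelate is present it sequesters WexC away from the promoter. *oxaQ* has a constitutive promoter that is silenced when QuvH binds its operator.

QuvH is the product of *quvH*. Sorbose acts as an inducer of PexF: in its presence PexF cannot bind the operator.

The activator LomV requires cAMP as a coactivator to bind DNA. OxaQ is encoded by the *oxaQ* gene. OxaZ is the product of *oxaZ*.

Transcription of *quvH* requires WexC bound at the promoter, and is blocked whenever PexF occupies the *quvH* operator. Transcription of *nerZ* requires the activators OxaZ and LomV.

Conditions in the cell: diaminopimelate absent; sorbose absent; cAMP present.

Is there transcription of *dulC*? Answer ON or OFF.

ON

Diaminopimelate is absent, so WexC is active.
Sorbose is absent, so PexF is active.
With repressor PexF bound, *quvH* is not transcribed.
So QuvH is not produced.
With no repressor bound, *oxaQ* is transcribed.
So OxaQ is produced and active.
No repressor is bound and OxaQ is active, so *oxaZ* is transcribed.
So OxaZ is produced and active.
cAMP is present, so LomV is active.
No repressor is bound and OxaZ and LomV are active, so *nerZ* is transcribed.
So NerZ is produced and active.
No repressor is bound and NerZ is active, so *dulC* is transcribed.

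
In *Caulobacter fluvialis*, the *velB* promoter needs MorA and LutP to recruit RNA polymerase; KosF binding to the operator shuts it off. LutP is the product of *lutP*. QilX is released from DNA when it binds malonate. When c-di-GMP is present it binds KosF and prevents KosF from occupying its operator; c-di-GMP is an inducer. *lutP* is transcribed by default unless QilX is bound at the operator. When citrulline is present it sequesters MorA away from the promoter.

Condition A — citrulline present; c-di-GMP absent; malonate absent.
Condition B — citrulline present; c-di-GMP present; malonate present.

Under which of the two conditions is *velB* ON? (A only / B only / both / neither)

Condition A:
Citrulline is present, so MorA is inactive.
c-di-GMP is absent, so KosF is active.
Malonate is absent, so QilX is active.
With repressor QilX bound, *lutP* is not transcribed.
So LutP is not produced.
With repressor KosF bound, *velB* is not transcribed.
→ *velB* is OFF in A.
Condition B:
Citrulline is present, so MorA is inactive.
c-di-GMP is present, so KosF is inactive.
Malonate is present, so QilX is inactive.
With no repressor bound, *lutP* is transcribed.
So LutP is produced and active.
Required activator MorA is absent, so *velB* is not transcribed.
→ *velB* is OFF in B.

neither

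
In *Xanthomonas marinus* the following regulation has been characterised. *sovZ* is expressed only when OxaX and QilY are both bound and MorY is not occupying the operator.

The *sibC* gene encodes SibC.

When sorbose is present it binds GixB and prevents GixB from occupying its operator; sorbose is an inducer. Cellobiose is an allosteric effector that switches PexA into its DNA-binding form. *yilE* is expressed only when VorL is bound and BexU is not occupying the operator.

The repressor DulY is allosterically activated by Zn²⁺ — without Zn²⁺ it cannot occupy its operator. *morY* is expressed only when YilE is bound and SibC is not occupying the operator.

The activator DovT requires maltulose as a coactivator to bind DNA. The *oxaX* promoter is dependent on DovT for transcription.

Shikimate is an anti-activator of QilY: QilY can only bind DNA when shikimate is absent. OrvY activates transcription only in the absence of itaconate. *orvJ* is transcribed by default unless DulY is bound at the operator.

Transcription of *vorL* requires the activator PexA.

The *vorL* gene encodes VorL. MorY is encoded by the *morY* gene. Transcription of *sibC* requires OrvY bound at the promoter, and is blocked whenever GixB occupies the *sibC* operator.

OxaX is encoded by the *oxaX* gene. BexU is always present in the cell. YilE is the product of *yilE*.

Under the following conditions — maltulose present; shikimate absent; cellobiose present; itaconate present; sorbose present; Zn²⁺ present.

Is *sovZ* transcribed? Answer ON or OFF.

Maltulose is present, so DovT is active.
No repressor is bound and DovT is active, so *oxaX* is transcribed.
So OxaX is produced and active.
Shikimate is absent, so QilY is active.
BexU is produced constitutively and is active.
Cellobiose is present, so PexA is active.
No repressor is bound and PexA is active, so *vorL* is transcribed.
So VorL is produced and active.
With repressor BexU bound, *yilE* is not transcribed.
So YilE is not produced.
Sorbose is present, so GixB is inactive.
Itaconate is present, so OrvY is inactive.
Required activator OrvY is absent, so *sibC* is not transcribed.
So SibC is not produced.
Required activator YilE is absent, so *morY* is not transcribed.
So MorY is not produced.
No repressor is bound and OxaX and QilY are active, so *sovZ* is transcribed.

ON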